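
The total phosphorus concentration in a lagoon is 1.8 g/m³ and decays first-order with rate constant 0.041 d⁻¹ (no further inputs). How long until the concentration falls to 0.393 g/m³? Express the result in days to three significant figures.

t = ln(C₀/C)/k = ln(1.8/0.393)/0.041 = 1.522/0.041 = 37.12 d.

37.1 d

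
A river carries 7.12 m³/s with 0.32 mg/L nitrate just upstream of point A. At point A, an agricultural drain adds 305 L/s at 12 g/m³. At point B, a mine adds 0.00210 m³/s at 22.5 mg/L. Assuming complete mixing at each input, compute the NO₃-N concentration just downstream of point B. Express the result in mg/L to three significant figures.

305 L/s = 0.305 m³/s.
After input A: C = (7.12·0.32 + 0.305·12) / 7.425 = 0.7998 mg/L.
After input B: C = (7.425·0.7998 + 0.0021·22.5) / 7.427 = 0.8059 mg/L.

0.806 mg/L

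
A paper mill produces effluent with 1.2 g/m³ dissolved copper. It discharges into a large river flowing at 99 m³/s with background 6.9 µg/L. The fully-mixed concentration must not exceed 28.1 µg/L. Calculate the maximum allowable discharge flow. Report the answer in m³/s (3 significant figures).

1.79 m³/s

6.9 µg/L = 0.0069 mg/L.
28.1 µg/L = 0.0281 mg/L.
Mass balance at complete mixing: C_std·(Q_w + Q_r) = Q_w·C_e + Q_r·C_b.
Rearranging, Q_w = Q_r·(C_std − C_b)/(C_e − C_std) = 99·(0.0281 − 0.0069) / (1.2 − 0.0281) = 1.791 m³/s.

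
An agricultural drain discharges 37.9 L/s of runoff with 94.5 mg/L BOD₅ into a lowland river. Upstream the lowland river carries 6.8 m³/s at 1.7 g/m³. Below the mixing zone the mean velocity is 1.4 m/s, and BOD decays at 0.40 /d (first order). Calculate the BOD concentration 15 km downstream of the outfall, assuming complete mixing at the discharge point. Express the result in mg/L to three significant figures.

37.9 L/s = 0.0379 m³/s.
After complete mixing, C₀ = (0.0379·94.5 + 6.8·1.7) / 6.838 = 2.214 mg/L.
Travel time t = 1.5e+04 m / 1.4 m/s = 1.071e+04 s = 0.124 d.
C = 2.214·exp(−0.40·0.124) = 2.214·0.9516 = 2.107 mg/L.

2.11 mg/L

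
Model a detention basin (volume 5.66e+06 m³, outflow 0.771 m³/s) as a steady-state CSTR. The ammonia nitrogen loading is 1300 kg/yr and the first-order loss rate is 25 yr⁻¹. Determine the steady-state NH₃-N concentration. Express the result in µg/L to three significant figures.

Outflow Q = 0.771 m³/s × 3.156e+07 s/yr = 2.433e+07 m³/yr.
Steady-state CSTR mass balance: W = Q·C + k·V·C, so C = W/(Q + kV).
Q + kV = 2.433e+07 + 25·5.66e+06 = 1.658e+08 m³/yr.
C = 1300/1.658e+08 = 7.839e-06 kg/m³ = 0.007839 mg/L = 7.839 µg/L.

7.84 µg/L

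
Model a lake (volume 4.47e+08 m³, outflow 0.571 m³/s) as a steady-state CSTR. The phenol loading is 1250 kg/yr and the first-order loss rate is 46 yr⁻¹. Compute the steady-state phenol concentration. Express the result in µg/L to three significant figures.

Outflow Q = 0.571 m³/s × 3.156e+07 s/yr = 1.802e+07 m³/yr.
Steady-state CSTR mass balance: W = Q·C + k·V·C, so C = W/(Q + kV).
Q + kV = 1.802e+07 + 46·4.47e+08 = 2.058e+10 m³/yr.
C = 1250/2.058e+10 = 6.074e-08 kg/m³ = 6.074e-05 mg/L = 0.06074 µg/L.

0.0607 µg/L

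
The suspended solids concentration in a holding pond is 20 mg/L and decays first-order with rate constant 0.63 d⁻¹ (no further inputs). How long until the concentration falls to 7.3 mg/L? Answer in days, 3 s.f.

t = ln(C₀/C)/k = ln(20/7.3)/0.63 = 1.008/0.63 = 1.6 d.

1.60 d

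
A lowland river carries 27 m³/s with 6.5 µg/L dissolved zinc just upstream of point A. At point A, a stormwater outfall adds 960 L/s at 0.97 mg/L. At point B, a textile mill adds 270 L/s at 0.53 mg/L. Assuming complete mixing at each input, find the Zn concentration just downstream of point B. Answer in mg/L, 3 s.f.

0.0443 mg/L

6.5 µg/L = 0.0065 mg/L.
960 L/s = 0.96 m³/s.
After input A: C = (27·0.0065 + 0.96·0.97) / 27.96 = 0.03958 mg/L.
270 L/s = 0.27 m³/s.
After input B: C = (27.96·0.03958 + 0.27·0.53) / 28.23 = 0.04427 mg/L.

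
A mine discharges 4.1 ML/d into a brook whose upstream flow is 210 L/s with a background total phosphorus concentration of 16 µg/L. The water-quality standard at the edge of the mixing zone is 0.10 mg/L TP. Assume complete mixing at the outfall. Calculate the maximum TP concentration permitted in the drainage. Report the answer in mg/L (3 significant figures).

0.472 mg/L

4.1 ML/d = 0.04745 m³/s.
210 L/s = 0.21 m³/s.
16 µg/L = 0.016 mg/L.
Mass balance: 0.1·0.2575 = 0.04745·Cₑ + 0.21·0.016.
Cₑ = (0.02575 − 0.00336) / 0.04745 = 0.4717 mg/L.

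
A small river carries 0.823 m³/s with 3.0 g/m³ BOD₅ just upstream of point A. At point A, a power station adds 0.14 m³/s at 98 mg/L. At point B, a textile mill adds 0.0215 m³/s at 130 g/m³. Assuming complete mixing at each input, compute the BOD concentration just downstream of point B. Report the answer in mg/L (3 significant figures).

After input A: C = (0.823·3 + 0.14·98) / 0.963 = 16.81 mg/L.
After input B: C = (0.963·16.81 + 0.0215·130) / 0.9845 = 19.28 mg/L.

19.3 mg/L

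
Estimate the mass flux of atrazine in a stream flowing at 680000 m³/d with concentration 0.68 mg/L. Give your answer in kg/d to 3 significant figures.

462 kg/d

680000 m³/d = 7.87 m³/s.
Mass flux = Q·C = 7.87 m³/s × 0.68 g/m³ = 5.352 g/s.
= 5.352 g/s × 86.4 = 462.4 kg/d.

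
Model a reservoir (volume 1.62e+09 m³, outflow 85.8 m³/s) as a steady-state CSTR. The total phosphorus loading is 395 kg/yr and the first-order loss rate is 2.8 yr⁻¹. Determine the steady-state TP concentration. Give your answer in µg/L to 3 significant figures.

0.0545 µg/L

Outflow Q = 85.8 m³/s × 3.156e+07 s/yr = 2.708e+09 m³/yr.
Steady-state CSTR mass balance: W = Q·C + k·V·C, so C = W/(Q + kV).
Q + kV = 2.708e+09 + 2.8·1.62e+09 = 7.244e+09 m³/yr.
C = 395/7.244e+09 = 5.453e-08 kg/m³ = 5.453e-05 mg/L = 0.05453 µg/L.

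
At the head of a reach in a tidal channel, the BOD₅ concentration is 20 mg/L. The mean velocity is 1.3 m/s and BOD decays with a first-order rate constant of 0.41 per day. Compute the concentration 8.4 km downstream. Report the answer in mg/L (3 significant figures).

19.4 mg/L

Travel time t = 8.4 km / 1.3 m/s = 8400/1.3 = 6462 s = 0.07479 d.
First-order decay: C = 20·exp(−0.41·0.07479) = 20·0.9698 = 19.4 mg/L.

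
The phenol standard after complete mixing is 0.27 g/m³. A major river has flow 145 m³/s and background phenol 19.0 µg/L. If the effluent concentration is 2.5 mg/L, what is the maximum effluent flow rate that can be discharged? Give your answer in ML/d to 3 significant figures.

19.0 µg/L = 0.019 mg/L.
Mass balance at complete mixing: C_std·(Q_w + Q_r) = Q_w·C_e + Q_r·C_b.
Rearranging, Q_w = Q_r·(C_std − C_b)/(C_e − C_std) = 145·(0.27 − 0.019) / (2.5 − 0.27) = 16.32 m³/s.
= 1410 ML/d.

1410 ML/d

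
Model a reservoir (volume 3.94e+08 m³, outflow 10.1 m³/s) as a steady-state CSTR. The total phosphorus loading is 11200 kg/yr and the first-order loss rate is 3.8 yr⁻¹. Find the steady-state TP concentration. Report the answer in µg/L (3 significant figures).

Outflow Q = 10.1 m³/s × 3.156e+07 s/yr = 3.187e+08 m³/yr.
Steady-state CSTR mass balance: W = Q·C + k·V·C, so C = W/(Q + kV).
Q + kV = 3.187e+08 + 3.8·3.94e+08 = 1.816e+09 m³/yr.
C = 11200/1.816e+09 = 6.168e-06 kg/m³ = 0.006168 mg/L = 6.168 µg/L.

6.17 µg/L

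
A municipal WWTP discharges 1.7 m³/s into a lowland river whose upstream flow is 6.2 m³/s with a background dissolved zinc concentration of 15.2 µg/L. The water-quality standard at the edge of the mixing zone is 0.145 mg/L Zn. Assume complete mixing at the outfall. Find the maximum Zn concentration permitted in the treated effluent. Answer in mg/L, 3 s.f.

15.2 µg/L = 0.0152 mg/L.
Mass balance: 0.145·7.9 = 1.7·Cₑ + 6.2·0.0152.
Cₑ = (1.145 − 0.09424) / 1.7 = 0.6184 mg/L.

0.618 mg/L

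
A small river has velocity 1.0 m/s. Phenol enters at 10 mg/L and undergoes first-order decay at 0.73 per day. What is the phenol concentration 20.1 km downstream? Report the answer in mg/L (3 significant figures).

8.44 mg/L

Travel time t = 20.1 km / 1.0 m/s = 2.01e+04/1.0 = 2.01e+04 s = 0.2326 d.
First-order decay: C = 10·exp(−0.73·0.2326) = 10·0.8438 = 8.438 mg/L.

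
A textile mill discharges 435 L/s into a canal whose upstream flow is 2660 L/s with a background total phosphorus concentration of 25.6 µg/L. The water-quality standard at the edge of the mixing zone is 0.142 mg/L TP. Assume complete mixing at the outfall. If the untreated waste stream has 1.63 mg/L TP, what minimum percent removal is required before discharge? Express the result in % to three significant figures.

47.6 %

435 L/s = 0.435 m³/s.
2660 L/s = 2.66 m³/s.
25.6 µg/L = 0.0256 mg/L.
Mass balance: 0.142·3.095 = 0.435·Cₑ + 2.66·0.0256.
Cₑ = (0.4395 − 0.0681) / 0.435 = 0.8538 mg/L.
Required removal = 1 − 0.8538/1.63 = 47.62 %.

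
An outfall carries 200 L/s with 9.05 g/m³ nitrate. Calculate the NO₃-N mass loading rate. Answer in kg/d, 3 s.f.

156 kg/d

200 L/s = 0.2 m³/s.
Mass flux = Q·C = 0.2 m³/s × 9.05 g/m³ = 1.81 g/s.
= 1.81 g/s × 86.4 = 156.4 kg/d.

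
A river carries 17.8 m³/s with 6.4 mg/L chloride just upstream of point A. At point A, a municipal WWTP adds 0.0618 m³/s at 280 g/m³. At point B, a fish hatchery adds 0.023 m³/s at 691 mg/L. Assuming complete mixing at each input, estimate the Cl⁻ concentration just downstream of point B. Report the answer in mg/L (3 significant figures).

8.23 mg/L

After input A: C = (17.8·6.4 + 0.0618·280) / 17.86 = 7.347 mg/L.
After input B: C = (17.86·7.347 + 0.023·691) / 17.88 = 8.226 mg/L.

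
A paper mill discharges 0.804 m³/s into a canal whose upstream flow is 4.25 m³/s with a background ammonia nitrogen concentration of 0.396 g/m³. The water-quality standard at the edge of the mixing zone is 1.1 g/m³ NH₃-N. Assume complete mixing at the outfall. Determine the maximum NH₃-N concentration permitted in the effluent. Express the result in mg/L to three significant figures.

4.82 mg/L

Mass balance: 1.1·5.054 = 0.804·Cₑ + 4.25·0.396.
Cₑ = (5.559 − 1.683) / 0.804 = 4.821 mg/L.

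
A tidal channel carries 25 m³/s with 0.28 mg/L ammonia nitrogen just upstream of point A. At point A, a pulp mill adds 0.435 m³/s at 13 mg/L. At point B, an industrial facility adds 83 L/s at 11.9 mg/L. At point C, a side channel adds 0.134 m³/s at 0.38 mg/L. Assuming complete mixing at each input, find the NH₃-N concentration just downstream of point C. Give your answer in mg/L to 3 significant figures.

After input A: C = (25·0.28 + 0.435·13) / 25.43 = 0.4975 mg/L.
83 L/s = 0.083 m³/s.
After input B: C = (25.43·0.4975 + 0.083·11.9) / 25.52 = 0.5346 mg/L.
After input C: C = (25.52·0.5346 + 0.134·0.38) / 25.65 = 0.5338 mg/L.

0.534 mg/L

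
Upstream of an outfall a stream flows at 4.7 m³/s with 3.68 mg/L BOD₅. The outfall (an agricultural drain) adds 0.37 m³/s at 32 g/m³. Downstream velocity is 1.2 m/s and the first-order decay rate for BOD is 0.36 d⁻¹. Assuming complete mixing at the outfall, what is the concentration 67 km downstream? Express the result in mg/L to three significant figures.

4.55 mg/L

After complete mixing, C₀ = (0.37·32 + 4.7·3.68) / 5.07 = 5.747 mg/L.
Travel time t = 6.7e+04 m / 1.2 m/s = 5.583e+04 s = 0.6462 d.
C = 5.747·exp(−0.36·0.6462) = 5.747·0.7924 = 4.554 mg/L.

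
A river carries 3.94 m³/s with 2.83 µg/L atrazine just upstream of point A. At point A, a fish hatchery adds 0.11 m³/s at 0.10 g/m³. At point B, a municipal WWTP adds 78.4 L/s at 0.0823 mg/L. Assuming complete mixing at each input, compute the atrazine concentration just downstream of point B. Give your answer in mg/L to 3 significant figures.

2.83 µg/L = 0.00283 mg/L.
After input A: C = (3.94·0.00283 + 0.11·0.1) / 4.05 = 0.005469 mg/L.
78.4 L/s = 0.0784 m³/s.
After input B: C = (4.05·0.005469 + 0.0784·0.0823) / 4.128 = 0.006928 mg/L.

0.00693 mg/L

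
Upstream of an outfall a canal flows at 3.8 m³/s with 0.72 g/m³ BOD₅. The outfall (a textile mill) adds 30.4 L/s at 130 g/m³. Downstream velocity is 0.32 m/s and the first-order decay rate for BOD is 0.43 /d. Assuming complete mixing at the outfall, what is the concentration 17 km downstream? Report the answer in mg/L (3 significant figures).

30.4 L/s = 0.0304 m³/s.
After complete mixing, C₀ = (0.0304·130 + 3.8·0.72) / 3.83 = 1.746 mg/L.
Travel time t = 1.7e+04 m / 0.32 m/s = 5.312e+04 s = 0.6149 d.
C = 1.746·exp(−0.43·0.6149) = 1.746·0.7677 = 1.34 mg/L.

1.34 mg/L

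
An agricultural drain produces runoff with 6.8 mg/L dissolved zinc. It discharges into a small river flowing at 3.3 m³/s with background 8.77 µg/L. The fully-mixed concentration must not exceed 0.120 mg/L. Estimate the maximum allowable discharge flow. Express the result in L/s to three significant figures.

54.9 L/s

8.77 µg/L = 0.00877 mg/L.
Mass balance at complete mixing: C_std·(Q_w + Q_r) = Q_w·C_e + Q_r·C_b.
Rearranging, Q_w = Q_r·(C_std − C_b)/(C_e − C_std) = 3.3·(0.12 − 0.00877) / (6.8 − 0.12) = 0.05495 m³/s.
= 54.95 L/s.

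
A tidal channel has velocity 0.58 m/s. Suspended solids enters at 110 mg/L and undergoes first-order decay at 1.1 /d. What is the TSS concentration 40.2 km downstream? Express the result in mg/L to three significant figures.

Travel time t = 40.2 km / 0.58 m/s = 4.02e+04/0.58 = 6.931e+04 s = 0.8022 d.
First-order decay: C = 110·exp(−1.1·0.8022) = 110·0.4138 = 45.52 mg/L.

45.5 mg/L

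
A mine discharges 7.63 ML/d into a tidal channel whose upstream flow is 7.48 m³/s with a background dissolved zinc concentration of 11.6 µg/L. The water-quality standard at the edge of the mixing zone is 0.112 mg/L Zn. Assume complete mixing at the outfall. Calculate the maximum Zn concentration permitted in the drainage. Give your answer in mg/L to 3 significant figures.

8.62 mg/L

7.63 ML/d = 0.08831 m³/s.
11.6 µg/L = 0.0116 mg/L.
Mass balance: 0.112·7.568 = 0.08831·Cₑ + 7.48·0.0116.
Cₑ = (0.8477 − 0.08677) / 0.08831 = 8.616 mg/L.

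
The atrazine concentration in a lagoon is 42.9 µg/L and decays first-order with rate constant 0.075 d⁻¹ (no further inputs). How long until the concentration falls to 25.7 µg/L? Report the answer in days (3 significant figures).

t = ln(C₀/C)/k = ln(42.9/25.7)/0.075 = 0.5124/0.075 = 6.832 d.

6.83 d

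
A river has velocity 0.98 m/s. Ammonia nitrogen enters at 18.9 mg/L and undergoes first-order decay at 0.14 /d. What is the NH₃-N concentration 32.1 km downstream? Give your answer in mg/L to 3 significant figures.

17.9 mg/L

Travel time t = 32.1 km / 0.98 m/s = 3.21e+04/0.98 = 3.276e+04 s = 0.3791 d.
First-order decay: C = 18.9·exp(−0.14·0.3791) = 18.9·0.9483 = 17.92 mg/L.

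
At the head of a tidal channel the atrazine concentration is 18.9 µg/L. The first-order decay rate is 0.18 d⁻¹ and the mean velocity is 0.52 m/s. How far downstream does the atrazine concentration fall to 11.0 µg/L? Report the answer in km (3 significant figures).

From C = C₀·e^(−kt), t = ln(C₀/C)/k = ln(18.9/11.0)/0.18 = 0.5413/0.18 = 3.007 d.
Distance = v·t = 0.52 m/s × 2.598e+05 s = 1.351e+05 m = 135.1 km.

135 km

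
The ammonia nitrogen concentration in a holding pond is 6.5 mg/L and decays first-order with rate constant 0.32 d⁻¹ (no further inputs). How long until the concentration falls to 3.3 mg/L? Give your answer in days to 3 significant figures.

t = ln(C₀/C)/k = ln(6.5/3.3)/0.32 = 0.6779/0.32 = 2.118 d.

2.12 d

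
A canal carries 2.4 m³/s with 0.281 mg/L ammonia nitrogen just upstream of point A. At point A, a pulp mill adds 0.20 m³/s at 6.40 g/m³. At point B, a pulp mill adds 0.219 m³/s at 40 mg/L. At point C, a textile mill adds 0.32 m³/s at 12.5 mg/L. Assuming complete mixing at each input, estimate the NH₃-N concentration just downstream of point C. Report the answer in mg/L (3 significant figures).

4.69 mg/L

After input A: C = (2.4·0.281 + 0.2·6.4) / 2.6 = 0.7517 mg/L.
After input B: C = (2.6·0.7517 + 0.219·40) / 2.819 = 3.801 mg/L.
After input C: C = (2.819·3.801 + 0.32·12.5) / 3.139 = 4.688 mg/L.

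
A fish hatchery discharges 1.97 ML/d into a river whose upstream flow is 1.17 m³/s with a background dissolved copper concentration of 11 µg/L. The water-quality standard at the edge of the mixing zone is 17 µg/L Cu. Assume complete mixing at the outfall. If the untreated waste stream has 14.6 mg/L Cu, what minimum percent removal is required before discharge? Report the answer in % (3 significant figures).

97.8 %

1.97 ML/d = 0.0228 m³/s.
11 µg/L = 0.011 mg/L.
17 µg/L = 0.017 mg/L.
Mass balance: 0.017·1.193 = 0.0228·Cₑ + 1.17·0.011.
Cₑ = (0.02028 − 0.01287) / 0.0228 = 0.3249 mg/L.
Required removal = 1 − 0.3249/14.6 = 97.77 %.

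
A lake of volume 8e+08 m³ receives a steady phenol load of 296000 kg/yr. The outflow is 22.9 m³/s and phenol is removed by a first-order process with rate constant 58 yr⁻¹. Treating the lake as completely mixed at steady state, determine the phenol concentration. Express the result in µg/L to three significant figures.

Outflow Q = 22.9 m³/s × 3.156e+07 s/yr = 7.227e+08 m³/yr.
Steady-state CSTR mass balance: W = Q·C + k·V·C, so C = W/(Q + kV).
Q + kV = 7.227e+08 + 58·8e+08 = 4.712e+10 m³/yr.
C = 296000/4.712e+10 = 6.281e-06 kg/m³ = 0.006281 mg/L = 6.281 µg/L.

6.28 µg/L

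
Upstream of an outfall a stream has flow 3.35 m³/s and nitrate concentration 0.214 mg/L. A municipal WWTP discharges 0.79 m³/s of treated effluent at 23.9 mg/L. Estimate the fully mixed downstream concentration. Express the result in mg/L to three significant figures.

4.73 mg/L

Conservation of mass across the mixing zone: C = (0.79·23.9 + 3.35·0.214) / (0.79 + 3.35) = 19.6/4.14 = 4.734 mg/L.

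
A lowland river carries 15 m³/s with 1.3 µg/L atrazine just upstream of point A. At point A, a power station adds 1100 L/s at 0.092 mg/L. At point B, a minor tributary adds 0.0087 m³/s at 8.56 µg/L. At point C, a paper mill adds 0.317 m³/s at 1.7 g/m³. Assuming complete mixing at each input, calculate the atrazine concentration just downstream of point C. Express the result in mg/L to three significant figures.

0.0402 mg/L

1.3 µg/L = 0.0013 mg/L.
1100 L/s = 1.1 m³/s.
After input A: C = (15·0.0013 + 1.1·0.092) / 16.1 = 0.007497 mg/L.
8.56 µg/L = 0.00856 mg/L.
After input B: C = (16.1·0.007497 + 0.0087·0.00856) / 16.11 = 0.007497 mg/L.
After input C: C = (16.11·0.007497 + 0.317·1.7) / 16.43 = 0.04016 mg/L.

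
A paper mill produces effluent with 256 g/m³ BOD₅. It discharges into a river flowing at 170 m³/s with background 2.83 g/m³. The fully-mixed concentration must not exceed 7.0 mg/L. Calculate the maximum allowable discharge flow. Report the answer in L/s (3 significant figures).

2850 L/s

Mass balance at complete mixing: C_std·(Q_w + Q_r) = Q_w·C_e + Q_r·C_b.
Rearranging, Q_w = Q_r·(C_std − C_b)/(C_e − C_std) = 170·(7 − 2.83) / (256 − 7) = 2.847 m³/s.
= 2847 L/s.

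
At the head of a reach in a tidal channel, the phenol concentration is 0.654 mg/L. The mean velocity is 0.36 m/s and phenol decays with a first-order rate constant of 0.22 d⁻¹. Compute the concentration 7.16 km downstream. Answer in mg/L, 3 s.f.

0.622 mg/L

Travel time t = 7.16 km / 0.36 m/s = 7160/0.36 = 1.989e+04 s = 0.2302 d.
First-order decay: C = 0.654·exp(−0.22·0.2302) = 0.654·0.9506 = 0.6217 mg/L.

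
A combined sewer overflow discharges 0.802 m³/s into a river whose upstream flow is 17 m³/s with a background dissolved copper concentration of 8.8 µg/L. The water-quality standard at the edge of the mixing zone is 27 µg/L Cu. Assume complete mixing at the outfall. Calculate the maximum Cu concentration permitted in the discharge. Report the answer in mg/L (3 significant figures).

0.413 mg/L

8.8 µg/L = 0.0088 mg/L.
27 µg/L = 0.027 mg/L.
Mass balance: 0.027·17.8 = 0.802·Cₑ + 17·0.0088.
Cₑ = (0.4807 − 0.1496) / 0.802 = 0.4128 mg/L.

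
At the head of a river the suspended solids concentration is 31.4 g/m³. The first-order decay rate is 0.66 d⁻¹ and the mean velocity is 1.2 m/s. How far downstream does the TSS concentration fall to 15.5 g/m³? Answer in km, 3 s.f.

From C = C₀·e^(−kt), t = ln(C₀/C)/k = ln(31.4/15.5)/0.66 = 0.706/0.66 = 1.07 d.
Distance = v·t = 1.2 m/s × 9.242e+04 s = 1.109e+05 m = 110.9 km.

111 km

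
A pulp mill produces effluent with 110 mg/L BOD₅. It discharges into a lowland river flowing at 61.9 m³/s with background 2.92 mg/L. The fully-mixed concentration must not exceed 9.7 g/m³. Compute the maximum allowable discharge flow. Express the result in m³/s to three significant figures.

Mass balance at complete mixing: C_std·(Q_w + Q_r) = Q_w·C_e + Q_r·C_b.
Rearranging, Q_w = Q_r·(C_std − C_b)/(C_e − C_std) = 61.9·(9.7 − 2.92) / (110 − 9.7) = 4.184 m³/s.

4.18 m³/s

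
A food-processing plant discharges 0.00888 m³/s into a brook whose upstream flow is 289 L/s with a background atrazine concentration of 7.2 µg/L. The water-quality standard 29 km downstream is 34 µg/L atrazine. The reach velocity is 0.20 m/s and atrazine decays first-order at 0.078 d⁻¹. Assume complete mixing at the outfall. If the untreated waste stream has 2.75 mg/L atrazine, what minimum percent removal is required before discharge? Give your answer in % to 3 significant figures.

289 L/s = 0.289 m³/s.
7.2 µg/L = 0.0072 mg/L.
34 µg/L = 0.034 mg/L.
Travel time to the compliance point: t = 2.9e+04/0.20 = 1.45e+05 s = 1.678 d; decay factor exp(−0.078·1.678) = 0.8773.
So the concentration just after mixing may be at most 0.034/0.8773 = 0.03876 mg/L.
Mass balance: 0.03876·0.2979 = 0.00888·Cₑ + 0.289·0.0072.
Cₑ = (0.01154 − 0.002081) / 0.00888 = 1.066 mg/L.
Required removal = 1 − 1.066/2.75 = 61.25 %.

61.2 %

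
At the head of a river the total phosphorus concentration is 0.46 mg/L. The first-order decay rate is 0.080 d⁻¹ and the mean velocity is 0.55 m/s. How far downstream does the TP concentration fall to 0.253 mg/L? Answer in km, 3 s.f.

355 km

From C = C₀·e^(−kt), t = ln(C₀/C)/k = ln(0.46/0.253)/0.080 = 0.5978/0.080 = 7.473 d.
Distance = v·t = 0.55 m/s × 6.457e+05 s = 3.551e+05 m = 355.1 km.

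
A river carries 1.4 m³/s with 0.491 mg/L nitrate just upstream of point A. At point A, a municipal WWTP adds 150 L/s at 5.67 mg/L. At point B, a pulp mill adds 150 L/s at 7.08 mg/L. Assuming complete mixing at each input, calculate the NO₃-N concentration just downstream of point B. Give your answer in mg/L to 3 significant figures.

1.53 mg/L

150 L/s = 0.15 m³/s.
After input A: C = (1.4·0.491 + 0.15·5.67) / 1.55 = 0.9922 mg/L.
150 L/s = 0.15 m³/s.
After input B: C = (1.55·0.9922 + 0.15·7.08) / 1.7 = 1.529 mg/L.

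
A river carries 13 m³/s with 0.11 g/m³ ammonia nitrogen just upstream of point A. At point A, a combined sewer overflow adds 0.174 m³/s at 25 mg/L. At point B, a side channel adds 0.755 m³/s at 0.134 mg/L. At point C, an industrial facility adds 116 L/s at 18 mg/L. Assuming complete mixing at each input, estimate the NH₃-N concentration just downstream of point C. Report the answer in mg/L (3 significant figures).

0.567 mg/L

After input A: C = (13·0.11 + 0.174·25) / 13.17 = 0.4387 mg/L.
After input B: C = (13.17·0.4387 + 0.755·0.134) / 13.93 = 0.4222 mg/L.
116 L/s = 0.116 m³/s.
After input C: C = (13.93·0.4222 + 0.116·18) / 14.04 = 0.5674 mg/L.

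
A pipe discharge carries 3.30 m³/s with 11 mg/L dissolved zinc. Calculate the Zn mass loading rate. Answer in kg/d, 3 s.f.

Mass flux = Q·C = 3.3 m³/s × 11 g/m³ = 36.3 g/s.
= 36.3 g/s × 86.4 = 3136 kg/d.

3140 kg/d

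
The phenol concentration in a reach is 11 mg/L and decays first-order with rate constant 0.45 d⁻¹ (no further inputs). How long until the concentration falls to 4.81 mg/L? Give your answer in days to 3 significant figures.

t = ln(C₀/C)/k = ln(11/4.81)/0.45 = 0.8272/0.45 = 1.838 d.

1.84 d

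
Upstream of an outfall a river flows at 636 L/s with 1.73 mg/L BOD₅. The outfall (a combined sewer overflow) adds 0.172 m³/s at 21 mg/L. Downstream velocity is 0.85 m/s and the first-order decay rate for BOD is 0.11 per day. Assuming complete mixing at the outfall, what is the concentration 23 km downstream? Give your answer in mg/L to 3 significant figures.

636 L/s = 0.636 m³/s.
After complete mixing, C₀ = (0.172·21 + 0.636·1.73) / 0.808 = 5.832 mg/L.
Travel time t = 2.3e+04 m / 0.85 m/s = 2.706e+04 s = 0.3132 d.
C = 5.832·exp(−0.11·0.3132) = 5.832·0.9661 = 5.635 mg/L.

5.63 mg/L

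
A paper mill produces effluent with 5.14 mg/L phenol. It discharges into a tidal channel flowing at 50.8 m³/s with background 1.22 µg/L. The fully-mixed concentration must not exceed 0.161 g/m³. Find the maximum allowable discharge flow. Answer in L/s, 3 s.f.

1630 L/s

1.22 µg/L = 0.00122 mg/L.
Mass balance at complete mixing: C_std·(Q_w + Q_r) = Q_w·C_e + Q_r·C_b.
Rearranging, Q_w = Q_r·(C_std − C_b)/(C_e − C_std) = 50.8·(0.161 − 0.00122) / (5.14 − 0.161) = 1.63 m³/s.
= 1630 L/s.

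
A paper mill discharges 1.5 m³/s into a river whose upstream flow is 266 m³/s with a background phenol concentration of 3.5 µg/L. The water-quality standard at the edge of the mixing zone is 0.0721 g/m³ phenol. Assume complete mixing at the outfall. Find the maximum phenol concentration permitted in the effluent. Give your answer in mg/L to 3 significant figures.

12.2 mg/L

3.5 µg/L = 0.0035 mg/L.
Mass balance: 0.0721·267.5 = 1.5·Cₑ + 266·0.0035.
Cₑ = (19.29 − 0.931) / 1.5 = 12.24 mg/L.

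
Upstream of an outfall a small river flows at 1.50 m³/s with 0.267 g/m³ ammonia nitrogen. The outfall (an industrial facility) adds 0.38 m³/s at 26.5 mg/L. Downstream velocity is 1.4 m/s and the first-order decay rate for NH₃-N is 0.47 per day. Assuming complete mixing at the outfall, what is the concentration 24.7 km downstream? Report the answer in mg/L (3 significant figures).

After complete mixing, C₀ = (0.38·26.5 + 1.5·0.267) / 1.88 = 5.569 mg/L.
Travel time t = 2.47e+04 m / 1.4 m/s = 1.764e+04 s = 0.2042 d.
C = 5.569·exp(−0.47·0.2042) = 5.569·0.9085 = 5.06 mg/L.

5.06 mg/L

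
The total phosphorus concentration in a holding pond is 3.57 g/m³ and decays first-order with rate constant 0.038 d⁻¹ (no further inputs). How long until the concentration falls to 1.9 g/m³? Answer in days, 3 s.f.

16.6 d

t = ln(C₀/C)/k = ln(3.57/1.9)/0.038 = 0.6307/0.038 = 16.6 d.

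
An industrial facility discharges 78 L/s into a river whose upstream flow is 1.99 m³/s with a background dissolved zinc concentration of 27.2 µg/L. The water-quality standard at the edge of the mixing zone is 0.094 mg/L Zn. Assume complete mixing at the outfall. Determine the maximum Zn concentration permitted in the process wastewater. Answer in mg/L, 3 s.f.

78 L/s = 0.078 m³/s.
27.2 µg/L = 0.0272 mg/L.
Mass balance: 0.094·2.068 = 0.078·Cₑ + 1.99·0.0272.
Cₑ = (0.1944 − 0.05413) / 0.078 = 1.798 mg/L.

1.80 mg/L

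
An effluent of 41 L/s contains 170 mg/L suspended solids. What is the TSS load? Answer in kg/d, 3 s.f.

41 L/s = 0.041 m³/s.
Mass flux = Q·C = 0.041 m³/s × 170 g/m³ = 6.97 g/s.
= 6.97 g/s × 86.4 = 602.2 kg/d.

602 kg/d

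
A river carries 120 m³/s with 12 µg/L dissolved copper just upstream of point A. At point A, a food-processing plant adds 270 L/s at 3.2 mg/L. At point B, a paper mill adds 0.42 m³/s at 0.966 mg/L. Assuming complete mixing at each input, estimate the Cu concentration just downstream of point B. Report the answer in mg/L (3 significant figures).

12 µg/L = 0.012 mg/L.
270 L/s = 0.27 m³/s.
After input A: C = (120·0.012 + 0.27·3.2) / 120.3 = 0.01916 mg/L.
After input B: C = (120.3·0.01916 + 0.42·0.966) / 120.7 = 0.02245 mg/L.

0.0225 mg/L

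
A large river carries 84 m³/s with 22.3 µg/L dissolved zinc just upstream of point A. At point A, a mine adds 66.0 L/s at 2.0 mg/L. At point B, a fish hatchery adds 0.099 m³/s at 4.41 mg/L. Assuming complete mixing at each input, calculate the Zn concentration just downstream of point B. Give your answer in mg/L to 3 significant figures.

22.3 µg/L = 0.0223 mg/L.
66.0 L/s = 0.066 m³/s.
After input A: C = (84·0.0223 + 0.066·2) / 84.07 = 0.02385 mg/L.
After input B: C = (84.07·0.02385 + 0.099·4.41) / 84.17 = 0.02901 mg/L.

0.0290 mg/L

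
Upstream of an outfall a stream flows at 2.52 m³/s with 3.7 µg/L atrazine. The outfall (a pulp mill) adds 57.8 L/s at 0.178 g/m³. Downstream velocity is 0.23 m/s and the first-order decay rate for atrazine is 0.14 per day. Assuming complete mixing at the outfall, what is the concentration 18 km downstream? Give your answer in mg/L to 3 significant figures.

57.8 L/s = 0.0578 m³/s.
3.7 µg/L = 0.0037 mg/L.
After complete mixing, C₀ = (0.0578·0.178 + 2.52·0.0037) / 2.578 = 0.007608 mg/L.
Travel time t = 1.8e+04 m / 0.23 m/s = 7.826e+04 s = 0.9058 d.
C = 0.007608·exp(−0.14·0.9058) = 0.007608·0.8809 = 0.006702 mg/L.

0.00670 mg/L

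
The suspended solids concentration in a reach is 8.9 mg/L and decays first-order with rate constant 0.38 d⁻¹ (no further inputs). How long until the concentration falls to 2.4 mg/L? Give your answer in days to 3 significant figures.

3.45 d

t = ln(C₀/C)/k = ln(8.9/2.4)/0.38 = 1.311/0.38 = 3.449 d.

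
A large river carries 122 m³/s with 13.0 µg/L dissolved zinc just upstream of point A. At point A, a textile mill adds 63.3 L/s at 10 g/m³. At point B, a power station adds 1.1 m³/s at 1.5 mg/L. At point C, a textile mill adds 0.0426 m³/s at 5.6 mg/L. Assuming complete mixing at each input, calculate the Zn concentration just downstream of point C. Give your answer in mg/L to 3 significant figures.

13.0 µg/L = 0.013 mg/L.
63.3 L/s = 0.0633 m³/s.
After input A: C = (122·0.013 + 0.0633·10) / 122.1 = 0.01818 mg/L.
After input B: C = (122.1·0.01818 + 1.1·1.5) / 123.2 = 0.03141 mg/L.
After input C: C = (123.2·0.03141 + 0.0426·5.6) / 123.2 = 0.03334 mg/L.

0.0333 mg/L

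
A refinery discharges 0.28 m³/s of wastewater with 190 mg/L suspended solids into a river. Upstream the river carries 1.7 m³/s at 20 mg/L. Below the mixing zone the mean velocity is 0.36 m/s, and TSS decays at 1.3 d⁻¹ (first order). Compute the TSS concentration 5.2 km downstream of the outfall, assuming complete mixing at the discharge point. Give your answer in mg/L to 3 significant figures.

35.4 mg/L

After complete mixing, C₀ = (0.28·190 + 1.7·20) / 1.98 = 44.04 mg/L.
Travel time t = 5200 m / 0.36 m/s = 1.444e+04 s = 0.1672 d.
C = 44.04·exp(−1.3·0.1672) = 44.04·0.8047 = 35.44 mg/L.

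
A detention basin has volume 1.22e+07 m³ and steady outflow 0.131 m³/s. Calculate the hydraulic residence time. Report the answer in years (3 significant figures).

2.95 yr

Q = 0.131 m³/s × 3.156e+07 s/yr = 4.134e+06 m³/yr.
Hydraulic residence time τ = V/Q = 1.22e+07/4.134e+06 = 2.951 yr.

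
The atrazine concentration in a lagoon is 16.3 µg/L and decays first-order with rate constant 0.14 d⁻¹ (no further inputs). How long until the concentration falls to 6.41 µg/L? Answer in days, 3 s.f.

t = ln(C₀/C)/k = ln(16.3/6.41)/0.14 = 0.9333/0.14 = 6.666 d.

6.67 d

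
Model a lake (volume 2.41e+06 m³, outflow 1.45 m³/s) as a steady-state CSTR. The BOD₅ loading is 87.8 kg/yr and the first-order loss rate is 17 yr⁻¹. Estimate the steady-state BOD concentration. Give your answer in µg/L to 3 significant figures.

1.01 µg/L

Outflow Q = 1.45 m³/s × 3.156e+07 s/yr = 4.576e+07 m³/yr.
Steady-state CSTR mass balance: W = Q·C + k·V·C, so C = W/(Q + kV).
Q + kV = 4.576e+07 + 17·2.41e+06 = 8.673e+07 m³/yr.
C = 87.8/8.673e+07 = 1.012e-06 kg/m³ = 0.001012 mg/L = 1.012 µg/L.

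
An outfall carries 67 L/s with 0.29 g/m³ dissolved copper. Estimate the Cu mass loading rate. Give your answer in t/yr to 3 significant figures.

67 L/s = 0.067 m³/s.
Mass flux = Q·C = 0.067 m³/s × 0.29 g/m³ = 0.01943 g/s.
= 0.01943 g/s × 31.56 = 0.6132 t/yr.

0.613 t/yr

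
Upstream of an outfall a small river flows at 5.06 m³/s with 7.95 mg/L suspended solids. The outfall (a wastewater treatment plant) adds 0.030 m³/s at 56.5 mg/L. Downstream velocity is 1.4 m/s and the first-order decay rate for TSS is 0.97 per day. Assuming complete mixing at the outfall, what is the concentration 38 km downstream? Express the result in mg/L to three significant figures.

6.07 mg/L

After complete mixing, C₀ = (0.03·56.5 + 5.06·7.95) / 5.09 = 8.236 mg/L.
Travel time t = 3.8e+04 m / 1.4 m/s = 2.714e+04 s = 0.3142 d.
C = 8.236·exp(−0.97·0.3142) = 8.236·0.7373 = 6.073 mg/L.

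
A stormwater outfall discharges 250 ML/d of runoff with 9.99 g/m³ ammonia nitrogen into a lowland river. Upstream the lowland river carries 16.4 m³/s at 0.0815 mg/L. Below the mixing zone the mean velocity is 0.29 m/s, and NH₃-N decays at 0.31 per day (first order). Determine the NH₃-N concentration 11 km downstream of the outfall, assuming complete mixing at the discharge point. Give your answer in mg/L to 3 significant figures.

250 ML/d = 2.894 m³/s.
After complete mixing, C₀ = (2.894·9.99 + 16.4·0.0815) / 19.29 = 1.568 mg/L.
Travel time t = 1.1e+04 m / 0.29 m/s = 3.793e+04 s = 0.439 d.
C = 1.568·exp(−0.31·0.439) = 1.568·0.8728 = 1.368 mg/L.

1.37 mg/L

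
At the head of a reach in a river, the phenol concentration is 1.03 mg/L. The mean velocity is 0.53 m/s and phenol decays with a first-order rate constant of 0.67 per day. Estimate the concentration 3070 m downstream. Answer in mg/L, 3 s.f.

Travel time t = 3070 m / 0.53 m/s = 3070/0.53 = 5792 s = 0.06704 d.
First-order decay: C = 1.03·exp(−0.67·0.06704) = 1.03·0.9561 = 0.9848 mg/L.

0.985 mg/L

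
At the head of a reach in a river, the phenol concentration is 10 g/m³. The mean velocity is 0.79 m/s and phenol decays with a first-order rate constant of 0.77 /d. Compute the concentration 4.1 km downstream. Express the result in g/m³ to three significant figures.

Travel time t = 4.1 km / 0.79 m/s = 4100/0.79 = 5190 s = 0.06007 d.
First-order decay: C = 10·exp(−0.77·0.06007) = 10·0.9548 = 9.548 g/m³.

9.55 g/m³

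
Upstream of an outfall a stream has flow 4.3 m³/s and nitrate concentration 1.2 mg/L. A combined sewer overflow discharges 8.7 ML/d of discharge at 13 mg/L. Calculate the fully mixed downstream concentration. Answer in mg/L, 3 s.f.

8.7 ML/d = 0.1007 m³/s.
By mass balance at complete mixing, C = (0.1007·13 + 4.3·1.2) / (0.1007 + 4.3) = 6.469/4.401 = 1.47 mg/L.

1.47 mg/L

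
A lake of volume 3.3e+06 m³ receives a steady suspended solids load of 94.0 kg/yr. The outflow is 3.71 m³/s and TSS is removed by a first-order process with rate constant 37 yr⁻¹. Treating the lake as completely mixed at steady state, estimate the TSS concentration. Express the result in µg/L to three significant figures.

0.393 µg/L

Outflow Q = 3.71 m³/s × 3.156e+07 s/yr = 1.171e+08 m³/yr.
Steady-state CSTR mass balance: W = Q·C + k·V·C, so C = W/(Q + kV).
Q + kV = 1.171e+08 + 37·3.3e+06 = 2.392e+08 m³/yr.
C = 94.0/2.392e+08 = 3.93e-07 kg/m³ = 0.000393 mg/L = 0.393 µg/L.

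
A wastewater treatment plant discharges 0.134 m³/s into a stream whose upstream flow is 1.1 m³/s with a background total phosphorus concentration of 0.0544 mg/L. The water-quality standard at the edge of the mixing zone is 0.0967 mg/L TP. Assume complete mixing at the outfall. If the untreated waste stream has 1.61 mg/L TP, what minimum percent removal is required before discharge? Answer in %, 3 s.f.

72.4 %

Mass balance: 0.0967·1.234 = 0.134·Cₑ + 1.1·0.0544.
Cₑ = (0.1193 − 0.05984) / 0.134 = 0.4439 mg/L.
Required removal = 1 − 0.4439/1.61 = 72.43 %.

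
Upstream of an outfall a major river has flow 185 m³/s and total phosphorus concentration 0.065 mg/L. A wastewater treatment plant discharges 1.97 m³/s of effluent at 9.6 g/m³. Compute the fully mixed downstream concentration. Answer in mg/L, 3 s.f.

Conservation of mass across the mixing zone: C = (1.97·9.6 + 185·0.065) / (1.97 + 185) = 30.94/187 = 0.1655 mg/L.

0.165 mg/L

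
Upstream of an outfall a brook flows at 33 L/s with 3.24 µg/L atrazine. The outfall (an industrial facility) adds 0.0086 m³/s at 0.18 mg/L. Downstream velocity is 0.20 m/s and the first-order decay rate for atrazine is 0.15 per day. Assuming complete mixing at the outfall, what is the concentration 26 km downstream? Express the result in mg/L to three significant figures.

0.0317 mg/L

33 L/s = 0.033 m³/s.
3.24 µg/L = 0.00324 mg/L.
After complete mixing, C₀ = (0.0086·0.18 + 0.033·0.00324) / 0.0416 = 0.03978 mg/L.
Travel time t = 2.6e+04 m / 0.20 m/s = 1.3e+05 s = 1.505 d.
C = 0.03978·exp(−0.15·1.505) = 0.03978·0.798 = 0.03174 mg/L.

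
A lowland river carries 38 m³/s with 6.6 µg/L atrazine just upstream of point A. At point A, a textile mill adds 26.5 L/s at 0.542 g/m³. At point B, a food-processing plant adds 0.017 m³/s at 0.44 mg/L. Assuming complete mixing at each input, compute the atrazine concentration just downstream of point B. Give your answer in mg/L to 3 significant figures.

0.00717 mg/L

6.6 µg/L = 0.0066 mg/L.
26.5 L/s = 0.0265 m³/s.
After input A: C = (38·0.0066 + 0.0265·0.542) / 38.03 = 0.006973 mg/L.
After input B: C = (38.03·0.006973 + 0.017·0.44) / 38.04 = 0.007167 mg/L.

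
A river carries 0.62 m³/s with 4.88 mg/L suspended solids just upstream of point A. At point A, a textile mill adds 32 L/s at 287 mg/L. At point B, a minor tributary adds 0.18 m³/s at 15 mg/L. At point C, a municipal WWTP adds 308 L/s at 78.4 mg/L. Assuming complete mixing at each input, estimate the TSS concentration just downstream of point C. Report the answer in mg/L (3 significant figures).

32 L/s = 0.032 m³/s.
After input A: C = (0.62·4.88 + 0.032·287) / 0.652 = 18.73 mg/L.
After input B: C = (0.652·18.73 + 0.18·15) / 0.832 = 17.92 mg/L.
308 L/s = 0.308 m³/s.
After input C: C = (0.832·17.92 + 0.308·78.4) / 1.14 = 34.26 mg/L.

34.3 mg/L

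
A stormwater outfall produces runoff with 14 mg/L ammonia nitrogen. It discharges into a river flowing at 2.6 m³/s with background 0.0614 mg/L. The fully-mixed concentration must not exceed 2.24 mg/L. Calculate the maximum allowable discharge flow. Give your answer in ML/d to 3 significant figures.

Mass balance at complete mixing: C_std·(Q_w + Q_r) = Q_w·C_e + Q_r·C_b.
Rearranging, Q_w = Q_r·(C_std − C_b)/(C_e − C_std) = 2.6·(2.24 − 0.0614) / (14 − 2.24) = 0.4817 m³/s.
= 41.62 ML/d.

41.6 ML/d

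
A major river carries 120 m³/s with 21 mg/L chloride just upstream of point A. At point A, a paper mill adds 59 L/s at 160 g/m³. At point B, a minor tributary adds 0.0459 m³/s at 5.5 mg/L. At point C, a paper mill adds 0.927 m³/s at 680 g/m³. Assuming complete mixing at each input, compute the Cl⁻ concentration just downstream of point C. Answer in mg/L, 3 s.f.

59 L/s = 0.059 m³/s.
After input A: C = (120·21 + 0.059·160) / 120.1 = 21.07 mg/L.
After input B: C = (120.1·21.07 + 0.0459·5.5) / 120.1 = 21.06 mg/L.
After input C: C = (120.1·21.06 + 0.927·680) / 121 = 26.11 mg/L.

26.1 mg/L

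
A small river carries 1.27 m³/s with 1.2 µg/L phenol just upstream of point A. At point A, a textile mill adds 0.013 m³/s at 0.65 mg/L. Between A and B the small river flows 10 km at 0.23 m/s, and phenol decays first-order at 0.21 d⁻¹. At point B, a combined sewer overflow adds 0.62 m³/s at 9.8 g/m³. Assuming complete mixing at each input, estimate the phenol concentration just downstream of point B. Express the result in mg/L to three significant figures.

3.20 mg/L

1.2 µg/L = 0.0012 mg/L.
After input A: C = (1.27·0.0012 + 0.013·0.65) / 1.283 = 0.007774 mg/L.
Over the 10 km reach to input B (t = 4.348e+04 s = 0.5032 d), decay gives C = 0.007774·exp(−0.21·0.5032) = 0.006994 mg/L.
After input B: C = (1.283·0.006994 + 0.62·9.8) / 1.903 = 3.198 mg/L.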